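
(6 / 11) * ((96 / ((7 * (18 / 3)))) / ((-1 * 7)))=-96 / 539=-0.18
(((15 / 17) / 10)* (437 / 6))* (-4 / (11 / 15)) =-6555 / 187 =-35.05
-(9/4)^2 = -81/16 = -5.06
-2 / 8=-1 / 4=-0.25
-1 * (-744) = 744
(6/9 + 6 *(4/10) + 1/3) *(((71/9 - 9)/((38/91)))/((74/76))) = -3094/333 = -9.29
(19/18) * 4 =38/9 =4.22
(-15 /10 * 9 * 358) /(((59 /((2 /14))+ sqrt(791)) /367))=-104648949 /24254+ 1773711 * sqrt(791) /169778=-4020.88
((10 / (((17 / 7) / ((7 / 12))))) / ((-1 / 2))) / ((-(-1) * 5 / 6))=-98 / 17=-5.76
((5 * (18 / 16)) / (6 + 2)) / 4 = 45 / 256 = 0.18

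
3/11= 0.27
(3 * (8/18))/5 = 4/15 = 0.27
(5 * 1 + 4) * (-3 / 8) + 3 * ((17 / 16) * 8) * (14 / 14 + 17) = 3645 / 8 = 455.62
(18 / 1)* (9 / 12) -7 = 13 / 2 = 6.50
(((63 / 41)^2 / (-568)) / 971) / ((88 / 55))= -19845 / 7416948544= -0.00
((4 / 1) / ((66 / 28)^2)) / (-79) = -784 / 86031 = -0.01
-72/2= -36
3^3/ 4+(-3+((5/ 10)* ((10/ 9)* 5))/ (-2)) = 85/ 36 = 2.36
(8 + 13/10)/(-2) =-93/20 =-4.65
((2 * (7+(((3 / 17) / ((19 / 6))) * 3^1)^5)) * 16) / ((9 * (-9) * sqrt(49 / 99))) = -787532948797600 * sqrt(11) / 664468528092327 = -3.93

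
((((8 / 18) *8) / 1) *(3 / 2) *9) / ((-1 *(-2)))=24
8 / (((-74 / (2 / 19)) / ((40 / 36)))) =-80 / 6327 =-0.01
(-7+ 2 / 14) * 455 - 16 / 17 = -53056 / 17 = -3120.94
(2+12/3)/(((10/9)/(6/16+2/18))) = 21/8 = 2.62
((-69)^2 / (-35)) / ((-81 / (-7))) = -529 / 45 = -11.76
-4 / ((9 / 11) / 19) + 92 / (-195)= -54616 / 585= -93.36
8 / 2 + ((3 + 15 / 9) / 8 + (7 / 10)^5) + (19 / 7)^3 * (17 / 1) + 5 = 35984319403 / 102900000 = 349.70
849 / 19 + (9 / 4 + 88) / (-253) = 852329 / 19228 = 44.33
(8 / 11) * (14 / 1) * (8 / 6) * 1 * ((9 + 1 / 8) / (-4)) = -1022 / 33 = -30.97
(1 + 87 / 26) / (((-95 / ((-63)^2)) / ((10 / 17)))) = -448497 / 4199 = -106.81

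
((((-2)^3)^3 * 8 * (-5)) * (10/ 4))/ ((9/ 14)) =79644.44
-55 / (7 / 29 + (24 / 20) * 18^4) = -7975 / 18265859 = -0.00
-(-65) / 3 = 65 / 3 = 21.67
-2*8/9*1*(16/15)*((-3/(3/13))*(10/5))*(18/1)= 13312/15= 887.47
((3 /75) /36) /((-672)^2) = 0.00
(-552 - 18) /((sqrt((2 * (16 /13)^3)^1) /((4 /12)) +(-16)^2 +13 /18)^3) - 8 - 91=-2041304264758860174816194073645171 /20619227959582261675925769601025 +9237755516427415966869504 * sqrt(26) /20619227959582261675925769601025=-99.00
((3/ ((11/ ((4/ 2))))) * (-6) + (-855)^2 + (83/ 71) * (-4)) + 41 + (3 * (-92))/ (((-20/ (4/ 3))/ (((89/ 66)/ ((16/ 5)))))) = 13703097449/ 18744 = 731065.81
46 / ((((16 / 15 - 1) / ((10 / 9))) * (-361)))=-2300 / 1083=-2.12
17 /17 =1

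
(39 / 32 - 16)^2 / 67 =223729 / 68608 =3.26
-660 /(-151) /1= 660 /151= 4.37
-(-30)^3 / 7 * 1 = 27000 / 7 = 3857.14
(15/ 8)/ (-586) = -15/ 4688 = -0.00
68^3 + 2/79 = 24840130/79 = 314432.03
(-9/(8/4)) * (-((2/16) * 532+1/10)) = 2997/10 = 299.70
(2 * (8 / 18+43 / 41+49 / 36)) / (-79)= -0.07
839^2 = 703921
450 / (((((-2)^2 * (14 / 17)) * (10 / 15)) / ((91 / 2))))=149175 / 16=9323.44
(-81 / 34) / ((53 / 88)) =-3564 / 901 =-3.96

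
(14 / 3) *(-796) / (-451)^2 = -11144 / 610203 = -0.02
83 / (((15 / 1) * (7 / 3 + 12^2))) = 83 / 2195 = 0.04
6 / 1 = 6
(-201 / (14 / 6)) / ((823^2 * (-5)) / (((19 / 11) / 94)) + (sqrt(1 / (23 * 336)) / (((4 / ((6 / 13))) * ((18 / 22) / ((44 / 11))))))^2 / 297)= 129859274844 / 277837148972302711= 0.00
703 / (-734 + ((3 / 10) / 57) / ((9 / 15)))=-80142 / 83675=-0.96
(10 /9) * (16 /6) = 80 /27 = 2.96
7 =7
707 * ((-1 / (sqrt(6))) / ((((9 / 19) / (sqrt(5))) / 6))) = -13433 * sqrt(30) / 9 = -8175.06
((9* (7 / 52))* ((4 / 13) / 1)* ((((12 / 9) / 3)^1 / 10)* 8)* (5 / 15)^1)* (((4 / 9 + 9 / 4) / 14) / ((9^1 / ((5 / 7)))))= 194 / 287469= 0.00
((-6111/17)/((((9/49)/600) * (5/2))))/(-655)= 1597008/2227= 717.11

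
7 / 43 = 0.16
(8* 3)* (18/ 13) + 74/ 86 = 34.09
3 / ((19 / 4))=12 / 19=0.63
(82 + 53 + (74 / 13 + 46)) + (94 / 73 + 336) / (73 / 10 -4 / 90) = 233.18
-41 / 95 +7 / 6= 419 / 570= 0.74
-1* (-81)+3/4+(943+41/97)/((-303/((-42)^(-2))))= 470921825/5760636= 81.75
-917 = -917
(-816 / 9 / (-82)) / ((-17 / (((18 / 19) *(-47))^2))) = -1908576 / 14801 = -128.95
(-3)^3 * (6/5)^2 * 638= -620136/25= -24805.44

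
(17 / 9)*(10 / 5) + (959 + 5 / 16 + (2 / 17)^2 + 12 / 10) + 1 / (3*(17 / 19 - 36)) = 964.29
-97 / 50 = -1.94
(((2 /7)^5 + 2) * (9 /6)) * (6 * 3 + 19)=1867353 /16807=111.11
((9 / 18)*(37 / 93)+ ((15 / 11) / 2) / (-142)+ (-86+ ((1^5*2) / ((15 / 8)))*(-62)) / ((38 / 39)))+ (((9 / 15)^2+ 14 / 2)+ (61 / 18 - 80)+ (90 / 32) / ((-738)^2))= -2507569689123179 / 11135161857600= -225.19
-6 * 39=-234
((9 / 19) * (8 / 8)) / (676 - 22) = 3 / 4142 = 0.00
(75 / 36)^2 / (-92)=-625 / 13248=-0.05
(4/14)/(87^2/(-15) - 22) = -0.00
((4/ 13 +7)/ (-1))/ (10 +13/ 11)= -1045/ 1599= -0.65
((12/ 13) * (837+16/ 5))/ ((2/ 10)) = 50412/ 13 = 3877.85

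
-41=-41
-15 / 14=-1.07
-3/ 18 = -0.17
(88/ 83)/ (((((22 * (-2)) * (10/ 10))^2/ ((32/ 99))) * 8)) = 0.00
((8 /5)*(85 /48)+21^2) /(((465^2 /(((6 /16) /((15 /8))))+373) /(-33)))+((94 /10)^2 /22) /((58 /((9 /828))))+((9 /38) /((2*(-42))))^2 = -11861947052799 /928008893627200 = -0.01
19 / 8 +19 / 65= 1387 / 520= 2.67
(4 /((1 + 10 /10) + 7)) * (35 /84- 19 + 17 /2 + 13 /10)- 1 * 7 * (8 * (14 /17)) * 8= -855679 /2295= -372.84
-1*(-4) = 4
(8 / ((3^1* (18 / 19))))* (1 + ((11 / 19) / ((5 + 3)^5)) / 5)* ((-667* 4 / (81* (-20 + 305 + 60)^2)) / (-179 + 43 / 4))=30092053 / 6499694016000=0.00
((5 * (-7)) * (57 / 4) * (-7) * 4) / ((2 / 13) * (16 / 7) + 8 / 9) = 11437335 / 1016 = 11257.22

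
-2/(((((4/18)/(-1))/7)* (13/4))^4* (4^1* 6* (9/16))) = -37340352/28561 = -1307.39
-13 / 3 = -4.33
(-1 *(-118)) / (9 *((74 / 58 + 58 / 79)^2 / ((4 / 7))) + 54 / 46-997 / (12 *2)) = 341878085616 / 67408822627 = 5.07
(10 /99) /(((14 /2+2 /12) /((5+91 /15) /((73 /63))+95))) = 152644 /103587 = 1.47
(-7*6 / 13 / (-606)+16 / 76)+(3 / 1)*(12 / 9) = 105173 / 24947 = 4.22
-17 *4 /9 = -68 /9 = -7.56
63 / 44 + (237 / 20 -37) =-2609 / 110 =-23.72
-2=-2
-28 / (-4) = 7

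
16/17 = 0.94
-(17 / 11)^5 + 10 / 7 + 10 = 2945081 / 1127357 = 2.61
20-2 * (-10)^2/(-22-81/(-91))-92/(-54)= 1617106/51867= 31.18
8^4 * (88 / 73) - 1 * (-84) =5021.64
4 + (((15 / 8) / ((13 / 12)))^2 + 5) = 12.00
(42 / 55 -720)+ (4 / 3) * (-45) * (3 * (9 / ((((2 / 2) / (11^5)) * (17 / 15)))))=-215245333986 / 935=-230208913.35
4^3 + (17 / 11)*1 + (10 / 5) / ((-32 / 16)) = 64.55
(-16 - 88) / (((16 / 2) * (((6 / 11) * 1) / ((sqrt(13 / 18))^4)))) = -24167 / 1944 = -12.43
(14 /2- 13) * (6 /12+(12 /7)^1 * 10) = -741 /7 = -105.86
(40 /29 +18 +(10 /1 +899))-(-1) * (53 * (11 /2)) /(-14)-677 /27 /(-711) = 14147529313 /15587964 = 907.59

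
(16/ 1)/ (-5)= -16/ 5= -3.20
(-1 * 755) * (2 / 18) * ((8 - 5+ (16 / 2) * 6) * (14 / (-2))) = 29948.33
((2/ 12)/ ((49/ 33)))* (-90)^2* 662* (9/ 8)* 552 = 373767226.53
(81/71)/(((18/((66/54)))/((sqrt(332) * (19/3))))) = 209 * sqrt(83)/213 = 8.94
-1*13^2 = -169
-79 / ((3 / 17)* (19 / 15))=-6715 / 19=-353.42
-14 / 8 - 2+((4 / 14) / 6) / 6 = -943 / 252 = -3.74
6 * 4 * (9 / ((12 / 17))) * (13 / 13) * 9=2754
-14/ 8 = -7/ 4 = -1.75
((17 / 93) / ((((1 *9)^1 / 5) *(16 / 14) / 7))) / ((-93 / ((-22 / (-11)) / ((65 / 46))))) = -19159 / 2023866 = -0.01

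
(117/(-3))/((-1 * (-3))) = -13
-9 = -9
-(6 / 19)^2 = -36 / 361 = -0.10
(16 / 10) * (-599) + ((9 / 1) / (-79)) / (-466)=-176412643 / 184070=-958.40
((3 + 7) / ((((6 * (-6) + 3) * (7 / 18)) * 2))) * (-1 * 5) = 150 / 77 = 1.95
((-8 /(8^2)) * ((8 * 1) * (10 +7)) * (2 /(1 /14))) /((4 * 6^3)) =-119 /216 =-0.55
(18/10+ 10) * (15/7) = 177/7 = 25.29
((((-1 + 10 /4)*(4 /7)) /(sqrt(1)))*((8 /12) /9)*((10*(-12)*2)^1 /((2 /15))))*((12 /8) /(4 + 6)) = -120 /7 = -17.14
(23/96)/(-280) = -23/26880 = -0.00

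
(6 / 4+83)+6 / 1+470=1121 / 2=560.50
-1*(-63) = 63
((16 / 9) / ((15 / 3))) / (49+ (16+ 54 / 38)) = 152 / 28395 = 0.01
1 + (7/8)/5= 47/40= 1.18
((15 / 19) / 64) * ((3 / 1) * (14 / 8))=0.06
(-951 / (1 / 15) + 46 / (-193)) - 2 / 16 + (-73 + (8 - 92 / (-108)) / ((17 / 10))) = -10157850587 / 708696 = -14333.16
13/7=1.86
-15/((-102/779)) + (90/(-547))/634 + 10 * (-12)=-32080345/5895566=-5.44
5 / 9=0.56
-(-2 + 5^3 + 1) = -124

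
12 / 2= 6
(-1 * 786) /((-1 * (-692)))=-393 /346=-1.14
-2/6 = -1/3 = -0.33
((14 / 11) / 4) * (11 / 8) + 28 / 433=3479 / 6928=0.50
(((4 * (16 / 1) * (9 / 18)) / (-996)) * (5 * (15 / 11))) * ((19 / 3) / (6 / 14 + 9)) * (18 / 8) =-3325 / 10043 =-0.33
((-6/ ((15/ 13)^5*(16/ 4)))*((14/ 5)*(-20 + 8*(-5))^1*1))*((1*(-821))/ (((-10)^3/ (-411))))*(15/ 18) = -292333459327/ 8437500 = -34646.93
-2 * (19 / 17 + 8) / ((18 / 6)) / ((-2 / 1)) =155 / 51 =3.04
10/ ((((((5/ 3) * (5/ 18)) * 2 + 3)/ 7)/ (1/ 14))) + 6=771/ 106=7.27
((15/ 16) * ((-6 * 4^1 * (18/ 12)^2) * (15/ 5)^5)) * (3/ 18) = -32805/ 16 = -2050.31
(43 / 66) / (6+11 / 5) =215 / 2706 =0.08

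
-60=-60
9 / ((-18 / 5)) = -5 / 2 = -2.50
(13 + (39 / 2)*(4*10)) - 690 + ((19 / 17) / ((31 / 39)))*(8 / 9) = 104.25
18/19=0.95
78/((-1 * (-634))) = 39/317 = 0.12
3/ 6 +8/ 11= 27/ 22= 1.23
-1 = -1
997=997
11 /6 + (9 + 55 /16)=685 /48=14.27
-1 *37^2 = -1369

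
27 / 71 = 0.38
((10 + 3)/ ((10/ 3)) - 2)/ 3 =19/ 30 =0.63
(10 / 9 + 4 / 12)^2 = 169 / 81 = 2.09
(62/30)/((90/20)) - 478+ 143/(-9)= -66613/135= -493.43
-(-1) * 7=7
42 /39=14 /13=1.08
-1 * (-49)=49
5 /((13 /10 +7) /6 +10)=300 /683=0.44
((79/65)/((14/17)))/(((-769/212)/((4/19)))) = -569432/6648005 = -0.09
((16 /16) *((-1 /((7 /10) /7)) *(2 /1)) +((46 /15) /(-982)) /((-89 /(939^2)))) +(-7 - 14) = -2198434 /218495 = -10.06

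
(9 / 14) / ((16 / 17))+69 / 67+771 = 11596875 / 15008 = 772.71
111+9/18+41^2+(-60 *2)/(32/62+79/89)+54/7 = 30992033/18074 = 1714.73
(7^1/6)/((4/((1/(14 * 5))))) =1/240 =0.00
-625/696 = -0.90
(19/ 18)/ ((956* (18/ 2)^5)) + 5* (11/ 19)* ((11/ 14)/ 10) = 30737487085/ 135143320536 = 0.23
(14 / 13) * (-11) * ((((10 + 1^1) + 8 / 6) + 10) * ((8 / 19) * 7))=-577808 / 741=-779.77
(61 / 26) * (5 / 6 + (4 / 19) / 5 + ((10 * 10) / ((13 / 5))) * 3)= 52550707 / 192660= 272.76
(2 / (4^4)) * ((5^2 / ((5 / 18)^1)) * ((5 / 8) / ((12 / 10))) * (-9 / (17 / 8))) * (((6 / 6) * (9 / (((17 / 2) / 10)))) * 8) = -151875 / 1156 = -131.38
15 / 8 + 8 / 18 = 167 / 72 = 2.32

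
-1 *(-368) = 368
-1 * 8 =-8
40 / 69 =0.58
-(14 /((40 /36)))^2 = -3969 /25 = -158.76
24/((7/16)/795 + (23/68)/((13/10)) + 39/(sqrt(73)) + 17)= 238974776423210880/159850431446913937-7396642332518400 * sqrt(73)/159850431446913937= 1.10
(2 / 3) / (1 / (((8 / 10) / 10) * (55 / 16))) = 11 / 60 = 0.18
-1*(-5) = 5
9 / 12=3 / 4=0.75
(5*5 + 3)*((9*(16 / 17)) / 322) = 288 / 391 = 0.74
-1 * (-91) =91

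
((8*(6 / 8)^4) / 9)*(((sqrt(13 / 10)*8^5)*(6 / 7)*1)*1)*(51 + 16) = 1852416*sqrt(130) / 35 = 603451.20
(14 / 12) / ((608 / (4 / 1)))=7 / 912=0.01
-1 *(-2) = 2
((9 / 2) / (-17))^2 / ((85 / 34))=81 / 2890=0.03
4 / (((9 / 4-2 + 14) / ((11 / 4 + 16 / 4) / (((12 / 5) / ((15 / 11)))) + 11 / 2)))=1643 / 627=2.62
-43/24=-1.79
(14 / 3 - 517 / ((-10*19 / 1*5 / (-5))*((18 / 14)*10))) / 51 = 76181 / 872100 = 0.09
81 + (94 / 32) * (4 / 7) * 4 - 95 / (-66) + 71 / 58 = 605441 / 6699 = 90.38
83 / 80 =1.04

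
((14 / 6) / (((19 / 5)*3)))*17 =595 / 171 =3.48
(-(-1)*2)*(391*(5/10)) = 391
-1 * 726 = -726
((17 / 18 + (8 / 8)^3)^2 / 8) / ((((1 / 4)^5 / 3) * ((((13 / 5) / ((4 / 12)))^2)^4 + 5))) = 7656250000 / 72252151383681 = 0.00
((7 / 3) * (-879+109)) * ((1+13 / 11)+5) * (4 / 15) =-30968 / 9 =-3440.89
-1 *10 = -10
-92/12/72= -23/216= -0.11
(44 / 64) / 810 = 11 / 12960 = 0.00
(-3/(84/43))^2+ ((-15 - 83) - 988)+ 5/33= -28032055/25872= -1083.49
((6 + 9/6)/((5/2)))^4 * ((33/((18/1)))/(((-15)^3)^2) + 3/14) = 51257851/2953125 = 17.36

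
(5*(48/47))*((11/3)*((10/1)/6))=4400/141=31.21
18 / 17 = 1.06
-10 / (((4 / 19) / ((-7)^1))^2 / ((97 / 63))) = -1225595 / 72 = -17022.15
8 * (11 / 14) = 44 / 7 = 6.29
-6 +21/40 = -219/40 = -5.48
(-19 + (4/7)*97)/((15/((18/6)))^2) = 51/35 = 1.46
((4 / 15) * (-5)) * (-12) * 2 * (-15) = -480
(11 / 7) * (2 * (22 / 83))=484 / 581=0.83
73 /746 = 0.10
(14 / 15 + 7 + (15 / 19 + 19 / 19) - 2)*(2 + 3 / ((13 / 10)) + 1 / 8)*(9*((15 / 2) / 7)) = 9131949 / 27664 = 330.10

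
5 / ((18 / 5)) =25 / 18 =1.39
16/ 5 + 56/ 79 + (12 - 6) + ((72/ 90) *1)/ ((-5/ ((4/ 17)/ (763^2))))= 193681803346/ 19546324175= 9.91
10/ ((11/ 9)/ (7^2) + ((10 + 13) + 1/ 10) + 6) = 44100/ 128441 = 0.34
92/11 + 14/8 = 445/44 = 10.11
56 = 56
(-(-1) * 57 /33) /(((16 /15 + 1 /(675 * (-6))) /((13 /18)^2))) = 80275 /95018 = 0.84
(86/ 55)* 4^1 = 344/ 55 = 6.25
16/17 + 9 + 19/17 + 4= 256/17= 15.06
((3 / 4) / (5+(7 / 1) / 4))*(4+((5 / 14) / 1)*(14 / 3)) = 0.63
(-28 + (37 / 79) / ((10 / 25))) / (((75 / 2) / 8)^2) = -60288 / 49375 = -1.22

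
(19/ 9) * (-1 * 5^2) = -475/ 9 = -52.78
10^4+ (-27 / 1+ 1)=9974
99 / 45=11 / 5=2.20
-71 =-71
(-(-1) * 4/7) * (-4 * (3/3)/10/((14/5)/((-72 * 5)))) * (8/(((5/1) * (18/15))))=1920/49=39.18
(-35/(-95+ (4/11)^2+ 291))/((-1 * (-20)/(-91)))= 77077/94928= 0.81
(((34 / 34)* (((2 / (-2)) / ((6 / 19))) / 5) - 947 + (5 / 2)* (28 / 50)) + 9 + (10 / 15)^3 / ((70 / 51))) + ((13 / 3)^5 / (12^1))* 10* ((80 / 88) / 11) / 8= -22818063109 / 24698520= -923.86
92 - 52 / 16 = 355 / 4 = 88.75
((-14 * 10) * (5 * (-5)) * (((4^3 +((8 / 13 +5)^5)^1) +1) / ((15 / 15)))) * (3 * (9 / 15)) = 13212395519400 / 371293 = 35584822.55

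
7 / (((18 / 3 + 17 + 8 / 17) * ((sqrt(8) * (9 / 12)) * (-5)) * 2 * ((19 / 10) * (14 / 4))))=-34 * sqrt(2) / 22743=-0.00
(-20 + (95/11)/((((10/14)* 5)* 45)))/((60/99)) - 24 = -85367/1500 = -56.91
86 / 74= 43 / 37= 1.16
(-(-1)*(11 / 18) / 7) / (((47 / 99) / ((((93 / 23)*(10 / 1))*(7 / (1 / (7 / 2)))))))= 393855 / 2162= 182.17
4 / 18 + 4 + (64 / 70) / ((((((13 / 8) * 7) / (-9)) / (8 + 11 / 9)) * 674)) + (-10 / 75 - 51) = -90652375 / 1932021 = -46.92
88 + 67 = 155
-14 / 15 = -0.93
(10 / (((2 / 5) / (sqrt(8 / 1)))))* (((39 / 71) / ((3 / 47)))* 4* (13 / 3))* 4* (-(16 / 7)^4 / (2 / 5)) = -1041104896000* sqrt(2) / 511413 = -2878973.87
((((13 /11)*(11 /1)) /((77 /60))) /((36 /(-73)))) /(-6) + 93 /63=6791 /1386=4.90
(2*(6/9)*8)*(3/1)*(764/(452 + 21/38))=929024/17197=54.02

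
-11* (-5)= 55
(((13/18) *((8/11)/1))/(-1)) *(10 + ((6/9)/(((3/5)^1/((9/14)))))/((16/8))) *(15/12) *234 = -122525/77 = -1591.23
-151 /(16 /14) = -1057 /8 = -132.12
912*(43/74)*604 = 11843232/37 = 320087.35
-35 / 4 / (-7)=5 / 4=1.25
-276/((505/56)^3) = -48470016/128787625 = -0.38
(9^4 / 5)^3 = 282429536481 / 125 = 2259436291.85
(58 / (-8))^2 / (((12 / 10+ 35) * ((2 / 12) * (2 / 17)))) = 214455 / 2896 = 74.05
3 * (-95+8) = -261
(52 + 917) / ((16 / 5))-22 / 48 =14513 / 48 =302.35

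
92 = 92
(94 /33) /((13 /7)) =658 /429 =1.53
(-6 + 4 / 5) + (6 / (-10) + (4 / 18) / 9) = -2339 / 405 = -5.78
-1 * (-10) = 10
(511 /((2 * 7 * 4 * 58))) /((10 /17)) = 1241 /4640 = 0.27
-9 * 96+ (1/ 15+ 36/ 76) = -246086/ 285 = -863.46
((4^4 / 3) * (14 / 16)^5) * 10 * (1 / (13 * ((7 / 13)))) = 12005 / 192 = 62.53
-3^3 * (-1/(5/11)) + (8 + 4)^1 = 357/5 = 71.40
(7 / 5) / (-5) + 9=218 / 25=8.72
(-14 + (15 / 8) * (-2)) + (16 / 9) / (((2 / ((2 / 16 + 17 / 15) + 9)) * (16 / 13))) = -22337 / 2160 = -10.34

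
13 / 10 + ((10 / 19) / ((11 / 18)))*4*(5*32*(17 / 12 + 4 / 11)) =22589887 / 22990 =982.60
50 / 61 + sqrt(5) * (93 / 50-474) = 50 / 61-23607 * sqrt(5) / 50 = -1054.92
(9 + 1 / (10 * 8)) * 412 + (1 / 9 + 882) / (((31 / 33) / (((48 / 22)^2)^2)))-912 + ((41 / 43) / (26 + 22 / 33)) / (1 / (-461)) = 3415534772753 / 141937840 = 24063.60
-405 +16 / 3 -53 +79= -373.67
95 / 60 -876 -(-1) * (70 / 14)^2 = -849.42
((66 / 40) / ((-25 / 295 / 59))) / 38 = -114873 / 3800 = -30.23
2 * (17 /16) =17 /8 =2.12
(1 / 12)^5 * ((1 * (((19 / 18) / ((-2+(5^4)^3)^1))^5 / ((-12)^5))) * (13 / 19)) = -0.00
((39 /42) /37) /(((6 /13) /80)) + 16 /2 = 9596 /777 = 12.35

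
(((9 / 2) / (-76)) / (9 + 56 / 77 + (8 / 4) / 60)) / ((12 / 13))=-6435 / 979184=-0.01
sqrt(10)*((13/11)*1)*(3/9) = 13*sqrt(10)/33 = 1.25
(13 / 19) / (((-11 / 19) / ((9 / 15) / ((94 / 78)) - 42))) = 49.05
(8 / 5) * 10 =16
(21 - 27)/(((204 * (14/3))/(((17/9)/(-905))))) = 0.00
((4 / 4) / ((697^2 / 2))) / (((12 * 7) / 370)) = 185 / 10201989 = 0.00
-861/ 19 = -45.32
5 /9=0.56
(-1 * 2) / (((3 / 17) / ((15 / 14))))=-85 / 7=-12.14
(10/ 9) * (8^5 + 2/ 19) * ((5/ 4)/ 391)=7782425/ 66861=116.40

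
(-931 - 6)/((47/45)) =-897.13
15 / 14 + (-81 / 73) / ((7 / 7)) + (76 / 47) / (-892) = -428177 / 10711582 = -0.04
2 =2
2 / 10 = 1 / 5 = 0.20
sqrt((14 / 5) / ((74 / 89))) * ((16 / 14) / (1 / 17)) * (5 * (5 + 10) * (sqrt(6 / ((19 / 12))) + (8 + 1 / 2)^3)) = 12240 * sqrt(4379690) / 4921 + 1252815 * sqrt(115255) / 259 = 1647371.39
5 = 5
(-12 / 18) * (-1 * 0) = 0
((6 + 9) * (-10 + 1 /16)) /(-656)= 2385 /10496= 0.23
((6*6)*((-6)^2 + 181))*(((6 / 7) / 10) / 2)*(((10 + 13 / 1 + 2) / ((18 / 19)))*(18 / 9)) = 17670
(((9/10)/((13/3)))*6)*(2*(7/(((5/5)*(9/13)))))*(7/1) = 882/5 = 176.40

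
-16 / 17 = -0.94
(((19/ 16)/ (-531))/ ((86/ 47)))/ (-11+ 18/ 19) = 16967/ 139555296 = 0.00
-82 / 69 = -1.19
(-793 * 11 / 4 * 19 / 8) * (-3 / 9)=165737 / 96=1726.43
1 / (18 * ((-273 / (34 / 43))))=-17 / 105651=-0.00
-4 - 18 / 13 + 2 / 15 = -5.25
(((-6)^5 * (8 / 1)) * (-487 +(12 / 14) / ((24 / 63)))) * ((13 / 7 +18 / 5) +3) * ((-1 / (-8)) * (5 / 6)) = 26565408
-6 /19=-0.32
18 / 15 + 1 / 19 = 119 / 95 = 1.25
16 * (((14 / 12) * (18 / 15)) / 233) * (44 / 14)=352 / 1165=0.30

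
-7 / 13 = -0.54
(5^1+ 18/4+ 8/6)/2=65/12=5.42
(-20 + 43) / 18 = 23 / 18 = 1.28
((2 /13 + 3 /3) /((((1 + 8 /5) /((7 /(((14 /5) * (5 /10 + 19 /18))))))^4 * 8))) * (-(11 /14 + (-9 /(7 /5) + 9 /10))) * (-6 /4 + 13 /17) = -0.07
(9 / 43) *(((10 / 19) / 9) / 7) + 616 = 3522914 / 5719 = 616.00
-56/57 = -0.98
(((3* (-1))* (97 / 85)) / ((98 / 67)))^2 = 380133009 / 69388900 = 5.48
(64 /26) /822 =16 /5343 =0.00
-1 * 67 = -67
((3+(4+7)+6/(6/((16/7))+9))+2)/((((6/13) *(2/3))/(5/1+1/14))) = 59072/217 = 272.22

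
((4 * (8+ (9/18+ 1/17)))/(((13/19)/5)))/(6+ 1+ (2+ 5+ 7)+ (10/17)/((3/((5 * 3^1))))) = 55290/5291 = 10.45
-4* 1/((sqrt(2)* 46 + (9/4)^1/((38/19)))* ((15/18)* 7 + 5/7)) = -0.01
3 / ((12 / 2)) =1 / 2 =0.50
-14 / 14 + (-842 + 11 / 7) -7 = -5939 / 7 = -848.43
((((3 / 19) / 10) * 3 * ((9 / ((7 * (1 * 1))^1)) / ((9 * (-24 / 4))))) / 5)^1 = -3 / 13300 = -0.00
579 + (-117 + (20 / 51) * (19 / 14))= 462.53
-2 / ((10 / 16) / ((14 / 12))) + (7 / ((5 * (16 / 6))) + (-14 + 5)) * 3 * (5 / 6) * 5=-26321 / 240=-109.67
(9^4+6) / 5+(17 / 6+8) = 39727 / 30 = 1324.23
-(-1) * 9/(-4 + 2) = -4.50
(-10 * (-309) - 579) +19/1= 2530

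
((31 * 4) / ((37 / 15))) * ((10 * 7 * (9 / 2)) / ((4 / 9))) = 1318275 / 37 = 35629.05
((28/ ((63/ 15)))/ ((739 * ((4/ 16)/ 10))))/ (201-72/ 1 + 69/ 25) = 10000/ 3651399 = 0.00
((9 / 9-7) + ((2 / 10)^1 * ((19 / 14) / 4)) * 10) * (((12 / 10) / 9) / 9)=-149 / 1890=-0.08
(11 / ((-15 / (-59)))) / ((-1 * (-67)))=649 / 1005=0.65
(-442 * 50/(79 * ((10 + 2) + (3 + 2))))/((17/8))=-10400/1343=-7.74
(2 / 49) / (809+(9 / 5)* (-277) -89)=10 / 54243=0.00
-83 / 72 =-1.15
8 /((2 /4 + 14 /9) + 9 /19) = 2736 /865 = 3.16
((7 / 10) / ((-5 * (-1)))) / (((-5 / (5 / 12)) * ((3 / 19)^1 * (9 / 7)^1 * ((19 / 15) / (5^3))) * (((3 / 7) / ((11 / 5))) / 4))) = -18865 / 162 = -116.45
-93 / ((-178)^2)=-93 / 31684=-0.00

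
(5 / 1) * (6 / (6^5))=5 / 1296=0.00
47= 47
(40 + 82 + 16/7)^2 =756900/49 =15446.94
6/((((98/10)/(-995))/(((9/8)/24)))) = -44775/1568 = -28.56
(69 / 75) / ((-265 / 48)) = -1104 / 6625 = -0.17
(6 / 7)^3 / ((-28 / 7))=-54 / 343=-0.16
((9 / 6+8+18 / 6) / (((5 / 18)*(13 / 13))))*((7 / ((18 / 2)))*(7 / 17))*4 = 980 / 17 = 57.65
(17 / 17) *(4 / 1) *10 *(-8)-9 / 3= -323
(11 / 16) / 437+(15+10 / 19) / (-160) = -1335 / 13984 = -0.10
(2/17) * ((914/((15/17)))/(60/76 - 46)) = -34732/12885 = -2.70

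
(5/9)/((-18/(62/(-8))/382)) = 29605/324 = 91.37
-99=-99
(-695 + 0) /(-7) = 695 /7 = 99.29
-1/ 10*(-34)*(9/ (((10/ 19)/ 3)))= 8721/ 50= 174.42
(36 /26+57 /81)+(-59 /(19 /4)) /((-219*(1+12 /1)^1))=1018795 /486837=2.09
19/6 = 3.17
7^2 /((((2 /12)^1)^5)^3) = 23039064244224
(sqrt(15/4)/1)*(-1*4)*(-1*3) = 6*sqrt(15) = 23.24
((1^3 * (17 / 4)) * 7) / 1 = 119 / 4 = 29.75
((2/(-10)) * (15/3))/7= -1/7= -0.14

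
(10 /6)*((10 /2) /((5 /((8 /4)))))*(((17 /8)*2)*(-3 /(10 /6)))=-51 /2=-25.50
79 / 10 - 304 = -2961 / 10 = -296.10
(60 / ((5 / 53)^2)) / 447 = 11236 / 745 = 15.08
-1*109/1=-109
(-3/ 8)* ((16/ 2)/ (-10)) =3/ 10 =0.30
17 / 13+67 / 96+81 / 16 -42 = -43595 / 1248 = -34.93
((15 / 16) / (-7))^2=225 / 12544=0.02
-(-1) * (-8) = -8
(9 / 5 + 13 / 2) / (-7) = -83 / 70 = -1.19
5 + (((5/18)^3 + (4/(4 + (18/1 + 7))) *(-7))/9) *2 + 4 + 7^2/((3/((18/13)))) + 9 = 399772405/9893988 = 40.41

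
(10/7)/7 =10/49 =0.20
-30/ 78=-0.38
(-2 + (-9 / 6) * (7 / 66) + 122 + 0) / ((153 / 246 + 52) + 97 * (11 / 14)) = 1513351 / 1626944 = 0.93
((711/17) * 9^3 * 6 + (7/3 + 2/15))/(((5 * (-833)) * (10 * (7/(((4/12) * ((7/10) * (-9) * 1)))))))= 46649339/35402500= 1.32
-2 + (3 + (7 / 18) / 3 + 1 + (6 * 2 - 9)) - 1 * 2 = 169 / 54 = 3.13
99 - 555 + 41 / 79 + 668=16789 / 79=212.52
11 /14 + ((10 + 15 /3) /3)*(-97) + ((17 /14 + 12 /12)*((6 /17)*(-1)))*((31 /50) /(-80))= -230483117 /476000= -484.21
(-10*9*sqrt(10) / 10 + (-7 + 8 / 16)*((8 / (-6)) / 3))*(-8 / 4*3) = -52 / 3 + 54*sqrt(10) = 153.43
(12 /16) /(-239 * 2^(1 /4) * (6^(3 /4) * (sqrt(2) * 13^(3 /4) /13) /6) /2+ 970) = 3 /(4 * (-239 * sqrt(2) * 39^(3 /4) /78+ 970)) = 0.00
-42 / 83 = -0.51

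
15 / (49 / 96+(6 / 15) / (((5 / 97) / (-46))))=-36000 / 855479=-0.04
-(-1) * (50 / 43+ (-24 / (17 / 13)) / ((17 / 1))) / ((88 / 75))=3525 / 49708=0.07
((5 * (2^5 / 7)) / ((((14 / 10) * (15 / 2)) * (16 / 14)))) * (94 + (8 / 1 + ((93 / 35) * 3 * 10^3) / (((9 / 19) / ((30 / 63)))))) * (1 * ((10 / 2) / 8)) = 29824850 / 3087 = 9661.44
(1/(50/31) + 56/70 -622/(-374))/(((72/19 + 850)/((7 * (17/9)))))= 425999/8922100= 0.05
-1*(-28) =28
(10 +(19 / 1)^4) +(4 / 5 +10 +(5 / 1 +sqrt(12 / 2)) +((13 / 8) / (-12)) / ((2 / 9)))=sqrt(6) +41710781 / 320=130348.64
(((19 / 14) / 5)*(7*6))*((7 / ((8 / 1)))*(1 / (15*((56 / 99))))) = 1881 / 1600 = 1.18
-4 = -4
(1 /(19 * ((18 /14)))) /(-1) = -7 /171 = -0.04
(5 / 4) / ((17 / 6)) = 15 / 34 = 0.44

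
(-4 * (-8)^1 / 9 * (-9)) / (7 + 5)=-8 / 3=-2.67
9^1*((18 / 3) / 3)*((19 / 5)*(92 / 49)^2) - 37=2450503 / 12005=204.12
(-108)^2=11664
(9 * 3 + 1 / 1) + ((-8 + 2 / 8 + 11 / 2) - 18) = 31 / 4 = 7.75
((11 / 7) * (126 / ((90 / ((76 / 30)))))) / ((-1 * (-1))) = 418 / 75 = 5.57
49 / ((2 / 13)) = 637 / 2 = 318.50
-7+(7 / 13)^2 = -6.71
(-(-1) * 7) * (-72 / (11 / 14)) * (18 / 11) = -127008 / 121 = -1049.65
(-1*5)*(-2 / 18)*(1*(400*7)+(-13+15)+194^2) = 202190 / 9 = 22465.56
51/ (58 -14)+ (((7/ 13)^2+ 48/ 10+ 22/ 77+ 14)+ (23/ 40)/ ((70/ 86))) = 55282281/ 2602600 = 21.24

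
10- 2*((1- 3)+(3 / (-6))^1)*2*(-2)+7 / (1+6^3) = -309 / 31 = -9.97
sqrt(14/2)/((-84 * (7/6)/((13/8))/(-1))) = 13 * sqrt(7)/784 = 0.04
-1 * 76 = -76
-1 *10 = -10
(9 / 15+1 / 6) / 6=23 / 180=0.13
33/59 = 0.56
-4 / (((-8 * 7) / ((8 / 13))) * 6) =2 / 273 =0.01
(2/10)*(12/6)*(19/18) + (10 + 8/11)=5519/495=11.15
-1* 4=-4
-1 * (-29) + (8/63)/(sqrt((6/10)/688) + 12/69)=100190471/3367539 - 16928 * sqrt(645)/3367539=29.62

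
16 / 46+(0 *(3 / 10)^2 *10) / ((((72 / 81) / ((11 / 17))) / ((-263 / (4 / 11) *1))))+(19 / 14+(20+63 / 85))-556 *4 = -60256529 / 27370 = -2201.55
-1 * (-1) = 1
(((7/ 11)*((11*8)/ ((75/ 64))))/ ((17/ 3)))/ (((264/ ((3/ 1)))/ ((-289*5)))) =-7616/ 55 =-138.47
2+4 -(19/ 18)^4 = 499535/ 104976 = 4.76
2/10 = 0.20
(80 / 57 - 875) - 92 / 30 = -876.66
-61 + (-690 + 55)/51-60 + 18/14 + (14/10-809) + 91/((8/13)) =-11308193/14280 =-791.89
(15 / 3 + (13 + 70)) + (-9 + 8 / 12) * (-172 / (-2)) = -1886 / 3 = -628.67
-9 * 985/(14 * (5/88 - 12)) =390060/7357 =53.02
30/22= 15/11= 1.36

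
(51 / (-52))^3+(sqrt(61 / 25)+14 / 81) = -8776219 / 11389248+sqrt(61) / 5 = 0.79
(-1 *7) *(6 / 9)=-14 / 3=-4.67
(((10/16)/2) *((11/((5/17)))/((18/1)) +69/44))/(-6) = -7219/38016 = -0.19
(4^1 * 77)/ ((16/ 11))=211.75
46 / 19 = 2.42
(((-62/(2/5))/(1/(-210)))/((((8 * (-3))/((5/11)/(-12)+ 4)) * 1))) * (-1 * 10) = 14186375/264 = 53736.27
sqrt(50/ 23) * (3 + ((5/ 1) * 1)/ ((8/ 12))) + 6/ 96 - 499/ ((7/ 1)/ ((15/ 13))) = -119669/ 1456 + 105 * sqrt(46)/ 46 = -66.71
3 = 3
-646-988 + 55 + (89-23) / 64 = -50495 / 32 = -1577.97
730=730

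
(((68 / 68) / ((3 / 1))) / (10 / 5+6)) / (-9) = -1 / 216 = -0.00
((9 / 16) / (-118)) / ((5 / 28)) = -63 / 2360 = -0.03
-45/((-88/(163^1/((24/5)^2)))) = 20375/5632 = 3.62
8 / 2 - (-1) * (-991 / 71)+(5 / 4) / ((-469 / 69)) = -1350827 / 133196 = -10.14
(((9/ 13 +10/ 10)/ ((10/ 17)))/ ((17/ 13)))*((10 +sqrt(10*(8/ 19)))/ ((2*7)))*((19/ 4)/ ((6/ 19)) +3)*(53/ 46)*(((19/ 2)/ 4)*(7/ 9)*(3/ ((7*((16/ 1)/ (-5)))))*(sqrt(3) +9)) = -252439*(sqrt(3) +9)*(2*sqrt(95) +95)/ 2967552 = -104.53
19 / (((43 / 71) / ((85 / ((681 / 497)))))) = 56988505 / 29283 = 1946.13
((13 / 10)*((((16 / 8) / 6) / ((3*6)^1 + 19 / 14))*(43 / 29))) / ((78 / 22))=3311 / 353655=0.01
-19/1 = -19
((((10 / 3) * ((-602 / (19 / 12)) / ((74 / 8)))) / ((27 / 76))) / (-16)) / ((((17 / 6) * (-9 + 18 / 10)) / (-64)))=3852800 / 50949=75.62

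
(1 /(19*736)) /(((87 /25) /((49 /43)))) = 1225 /52314144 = 0.00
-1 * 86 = -86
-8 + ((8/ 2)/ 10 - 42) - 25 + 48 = -133/ 5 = -26.60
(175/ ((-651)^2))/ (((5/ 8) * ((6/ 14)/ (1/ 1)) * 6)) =20/ 77841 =0.00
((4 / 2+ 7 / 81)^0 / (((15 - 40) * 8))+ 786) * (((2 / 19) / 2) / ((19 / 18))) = 1414791 / 36100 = 39.19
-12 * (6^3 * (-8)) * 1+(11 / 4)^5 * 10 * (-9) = 3369537 / 512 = 6581.13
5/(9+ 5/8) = 40/77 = 0.52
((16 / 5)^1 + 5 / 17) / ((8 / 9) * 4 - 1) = 2673 / 1955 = 1.37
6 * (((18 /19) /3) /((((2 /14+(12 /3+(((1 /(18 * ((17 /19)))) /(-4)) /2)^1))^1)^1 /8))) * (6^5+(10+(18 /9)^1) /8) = 28509.75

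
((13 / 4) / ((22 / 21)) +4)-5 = 185 / 88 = 2.10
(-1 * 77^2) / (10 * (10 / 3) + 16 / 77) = -1369599 / 7748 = -176.77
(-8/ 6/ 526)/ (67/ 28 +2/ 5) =-0.00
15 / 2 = 7.50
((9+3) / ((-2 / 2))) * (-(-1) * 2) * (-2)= 48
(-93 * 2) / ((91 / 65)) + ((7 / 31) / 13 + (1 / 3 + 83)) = -418973 / 8463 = -49.51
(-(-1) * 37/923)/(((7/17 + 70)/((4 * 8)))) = 20128/1104831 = 0.02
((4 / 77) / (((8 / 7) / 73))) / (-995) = -73 / 21890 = -0.00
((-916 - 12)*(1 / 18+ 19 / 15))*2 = -110432 / 45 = -2454.04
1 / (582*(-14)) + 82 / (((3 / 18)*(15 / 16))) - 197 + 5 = 13558267 / 40740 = 332.80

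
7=7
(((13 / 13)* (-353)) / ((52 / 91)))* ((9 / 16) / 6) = -7413 / 128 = -57.91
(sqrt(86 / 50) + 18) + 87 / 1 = sqrt(43) / 5 + 105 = 106.31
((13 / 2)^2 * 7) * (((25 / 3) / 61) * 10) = 147875 / 366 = 404.03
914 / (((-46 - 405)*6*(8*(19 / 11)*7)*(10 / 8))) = -457 / 163590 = -0.00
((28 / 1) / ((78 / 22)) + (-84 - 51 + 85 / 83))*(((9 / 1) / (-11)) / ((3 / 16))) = 6529856 / 11869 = 550.16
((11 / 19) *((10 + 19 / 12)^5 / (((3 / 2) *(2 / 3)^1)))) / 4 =570777291689 / 18911232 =30181.92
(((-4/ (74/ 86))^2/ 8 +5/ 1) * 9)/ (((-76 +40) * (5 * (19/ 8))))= -21086/ 130055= -0.16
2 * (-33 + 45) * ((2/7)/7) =48/49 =0.98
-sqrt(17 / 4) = -sqrt(17) / 2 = -2.06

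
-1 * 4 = -4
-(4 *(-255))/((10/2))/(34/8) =48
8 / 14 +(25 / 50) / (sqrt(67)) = sqrt(67) / 134 +4 / 7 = 0.63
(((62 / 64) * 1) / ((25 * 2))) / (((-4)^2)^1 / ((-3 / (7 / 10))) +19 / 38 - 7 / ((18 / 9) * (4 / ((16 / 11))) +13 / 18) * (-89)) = 93 / 465080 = 0.00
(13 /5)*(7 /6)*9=273 /10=27.30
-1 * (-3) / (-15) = -1 / 5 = -0.20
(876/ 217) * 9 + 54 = 90.33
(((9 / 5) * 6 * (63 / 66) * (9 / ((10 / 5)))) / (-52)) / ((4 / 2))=-5103 / 11440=-0.45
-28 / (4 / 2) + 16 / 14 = -90 / 7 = -12.86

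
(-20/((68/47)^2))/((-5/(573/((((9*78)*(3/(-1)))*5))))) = -421919/4057560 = -0.10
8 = 8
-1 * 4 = -4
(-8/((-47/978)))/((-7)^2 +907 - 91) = 7824/40655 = 0.19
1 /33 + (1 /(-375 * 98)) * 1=0.03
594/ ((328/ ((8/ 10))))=297/ 205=1.45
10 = 10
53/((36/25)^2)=25.56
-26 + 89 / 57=-1393 / 57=-24.44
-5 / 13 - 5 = -70 / 13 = -5.38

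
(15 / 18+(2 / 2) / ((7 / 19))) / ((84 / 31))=4619 / 3528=1.31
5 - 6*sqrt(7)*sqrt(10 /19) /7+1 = 6 - 6*sqrt(1330) /133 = 4.35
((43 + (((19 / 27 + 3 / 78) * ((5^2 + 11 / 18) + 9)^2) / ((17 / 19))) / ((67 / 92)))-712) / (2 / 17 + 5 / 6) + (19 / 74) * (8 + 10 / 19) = 1671458294230 / 2278867851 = 733.46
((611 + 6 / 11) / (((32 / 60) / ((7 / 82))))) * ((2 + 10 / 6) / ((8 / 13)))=3060785 / 5248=583.23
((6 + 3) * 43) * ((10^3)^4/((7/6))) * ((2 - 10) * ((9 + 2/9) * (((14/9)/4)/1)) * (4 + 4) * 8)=-1827328000000000000/3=-609109333333333333.33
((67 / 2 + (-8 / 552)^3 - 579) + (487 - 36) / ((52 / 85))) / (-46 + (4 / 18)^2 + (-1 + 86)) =9824718507 / 2001179492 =4.91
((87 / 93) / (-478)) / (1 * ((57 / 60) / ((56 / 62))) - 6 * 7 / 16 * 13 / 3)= 8120 / 42831429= 0.00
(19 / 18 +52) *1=955 / 18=53.06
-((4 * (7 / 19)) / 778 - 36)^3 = 18834259683750328 / 403747277471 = 46648.64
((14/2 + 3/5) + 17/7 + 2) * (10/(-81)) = -842/567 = -1.49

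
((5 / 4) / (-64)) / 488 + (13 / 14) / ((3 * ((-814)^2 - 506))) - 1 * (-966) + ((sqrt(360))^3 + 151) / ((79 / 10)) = 21600 * sqrt(10) / 79 + 5199197247537233 / 5277762631680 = 1849.74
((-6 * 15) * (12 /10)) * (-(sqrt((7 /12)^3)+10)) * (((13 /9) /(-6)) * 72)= -18720 - 182 * sqrt(21)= -19554.03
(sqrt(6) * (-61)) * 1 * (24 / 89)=-1464 * sqrt(6) / 89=-40.29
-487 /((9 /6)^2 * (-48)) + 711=77275 /108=715.51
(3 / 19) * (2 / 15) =2 / 95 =0.02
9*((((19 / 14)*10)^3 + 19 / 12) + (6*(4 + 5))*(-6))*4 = 26884299 / 343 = 78379.88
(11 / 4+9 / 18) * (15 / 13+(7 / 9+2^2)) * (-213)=-4106.17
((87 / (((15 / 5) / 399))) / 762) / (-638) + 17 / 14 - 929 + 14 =-35744573 / 39116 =-913.81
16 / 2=8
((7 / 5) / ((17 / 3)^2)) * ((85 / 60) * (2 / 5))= 21 / 850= 0.02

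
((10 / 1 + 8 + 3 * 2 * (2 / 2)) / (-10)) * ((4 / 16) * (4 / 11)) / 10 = -0.02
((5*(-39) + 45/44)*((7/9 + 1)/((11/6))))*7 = -159320/121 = -1316.69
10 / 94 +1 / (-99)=448 / 4653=0.10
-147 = -147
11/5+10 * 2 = 111/5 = 22.20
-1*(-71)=71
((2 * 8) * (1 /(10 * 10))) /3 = 4 /75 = 0.05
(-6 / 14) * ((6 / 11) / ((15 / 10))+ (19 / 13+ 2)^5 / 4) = -6107250189 / 114358244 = -53.40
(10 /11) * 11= 10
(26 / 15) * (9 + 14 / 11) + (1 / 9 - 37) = -9446 / 495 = -19.08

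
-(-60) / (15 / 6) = 24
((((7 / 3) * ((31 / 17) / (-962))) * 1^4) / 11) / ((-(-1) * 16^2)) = -217 / 138158592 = -0.00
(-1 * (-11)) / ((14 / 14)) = 11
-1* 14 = -14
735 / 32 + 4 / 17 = 12623 / 544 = 23.20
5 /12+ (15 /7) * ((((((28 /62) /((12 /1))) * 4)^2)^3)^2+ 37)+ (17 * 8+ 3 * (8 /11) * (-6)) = 8707407626679741761235950677 /42975886541215389149655036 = 202.61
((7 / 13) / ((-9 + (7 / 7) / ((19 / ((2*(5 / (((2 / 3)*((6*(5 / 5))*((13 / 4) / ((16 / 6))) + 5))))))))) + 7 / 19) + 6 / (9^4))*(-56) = 790549466 / 227931327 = 3.47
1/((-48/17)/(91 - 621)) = 4505/24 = 187.71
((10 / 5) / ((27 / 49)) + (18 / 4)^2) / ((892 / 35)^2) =3159275 / 85931712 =0.04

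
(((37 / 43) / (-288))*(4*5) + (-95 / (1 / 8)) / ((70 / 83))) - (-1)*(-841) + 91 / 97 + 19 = -1722.26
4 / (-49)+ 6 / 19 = 218 / 931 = 0.23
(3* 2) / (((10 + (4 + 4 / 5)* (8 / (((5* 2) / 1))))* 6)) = 0.07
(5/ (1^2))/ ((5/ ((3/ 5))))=3/ 5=0.60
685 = 685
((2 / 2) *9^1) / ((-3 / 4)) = -12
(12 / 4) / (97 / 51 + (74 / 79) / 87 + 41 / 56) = 2181032 / 1922849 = 1.13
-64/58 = -32/29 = -1.10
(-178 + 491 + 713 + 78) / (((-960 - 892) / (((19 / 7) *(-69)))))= 361836 / 3241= 111.64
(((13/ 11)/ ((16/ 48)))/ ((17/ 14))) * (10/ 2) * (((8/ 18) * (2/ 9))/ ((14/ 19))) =9880/ 5049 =1.96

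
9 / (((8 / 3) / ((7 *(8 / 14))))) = 27 / 2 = 13.50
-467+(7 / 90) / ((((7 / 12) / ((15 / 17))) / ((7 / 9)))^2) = -1214387 / 2601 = -466.89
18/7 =2.57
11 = 11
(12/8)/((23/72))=108/23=4.70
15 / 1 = 15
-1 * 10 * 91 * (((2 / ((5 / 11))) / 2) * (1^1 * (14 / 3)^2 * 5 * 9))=-1961960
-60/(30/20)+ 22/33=-118/3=-39.33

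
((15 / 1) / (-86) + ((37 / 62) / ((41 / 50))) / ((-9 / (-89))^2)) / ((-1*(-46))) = 628571285 / 407274156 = 1.54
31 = 31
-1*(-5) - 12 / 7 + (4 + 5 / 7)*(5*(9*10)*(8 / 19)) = 119237 / 133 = 896.52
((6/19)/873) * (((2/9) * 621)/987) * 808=74336/1819041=0.04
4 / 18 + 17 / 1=155 / 9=17.22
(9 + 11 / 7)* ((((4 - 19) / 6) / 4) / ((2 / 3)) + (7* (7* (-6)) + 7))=-170459 / 56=-3043.91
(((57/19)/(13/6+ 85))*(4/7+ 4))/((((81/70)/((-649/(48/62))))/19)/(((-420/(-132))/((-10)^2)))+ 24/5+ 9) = 233526720/20479580131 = 0.01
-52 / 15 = -3.47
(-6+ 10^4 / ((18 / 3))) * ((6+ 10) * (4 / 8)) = 39856 / 3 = 13285.33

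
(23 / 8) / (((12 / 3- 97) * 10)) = -23 / 7440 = -0.00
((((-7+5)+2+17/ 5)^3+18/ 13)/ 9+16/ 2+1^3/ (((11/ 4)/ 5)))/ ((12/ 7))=16147663/ 1930500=8.36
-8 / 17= -0.47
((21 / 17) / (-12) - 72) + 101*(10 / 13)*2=73621 / 884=83.28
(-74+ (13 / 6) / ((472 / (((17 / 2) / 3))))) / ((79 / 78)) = -16343431 / 223728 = -73.05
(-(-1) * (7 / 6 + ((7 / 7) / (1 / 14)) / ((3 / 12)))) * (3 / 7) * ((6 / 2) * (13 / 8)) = 1911 / 16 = 119.44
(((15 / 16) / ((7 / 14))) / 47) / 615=1 / 15416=0.00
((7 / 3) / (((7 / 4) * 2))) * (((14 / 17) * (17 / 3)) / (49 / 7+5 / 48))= 448 / 1023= 0.44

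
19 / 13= 1.46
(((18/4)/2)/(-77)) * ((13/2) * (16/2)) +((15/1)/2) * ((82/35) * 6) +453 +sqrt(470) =sqrt(470) +6126/11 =578.59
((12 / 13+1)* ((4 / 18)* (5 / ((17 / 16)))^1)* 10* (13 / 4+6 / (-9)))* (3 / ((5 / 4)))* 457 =113336000 / 1989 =56981.40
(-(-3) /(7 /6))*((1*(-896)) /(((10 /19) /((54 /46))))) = -590976 /115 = -5138.92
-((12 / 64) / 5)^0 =-1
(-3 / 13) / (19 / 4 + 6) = -0.02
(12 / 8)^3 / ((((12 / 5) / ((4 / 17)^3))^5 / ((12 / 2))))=819200000 / 8587269154529447379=0.00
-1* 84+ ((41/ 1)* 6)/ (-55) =-4866/ 55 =-88.47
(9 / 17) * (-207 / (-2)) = 1863 / 34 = 54.79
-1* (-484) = 484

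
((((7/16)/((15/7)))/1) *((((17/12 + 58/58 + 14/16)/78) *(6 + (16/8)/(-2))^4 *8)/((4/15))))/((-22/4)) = -29.37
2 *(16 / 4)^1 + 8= 16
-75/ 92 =-0.82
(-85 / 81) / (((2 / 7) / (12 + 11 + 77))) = -29750 / 81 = -367.28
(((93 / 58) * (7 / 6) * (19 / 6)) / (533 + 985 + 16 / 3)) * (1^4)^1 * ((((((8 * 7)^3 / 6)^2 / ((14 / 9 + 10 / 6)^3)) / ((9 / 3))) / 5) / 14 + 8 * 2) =474.25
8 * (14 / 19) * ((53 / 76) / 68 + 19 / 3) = 688457 / 18411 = 37.39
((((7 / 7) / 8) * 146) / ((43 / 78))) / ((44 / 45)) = 128115 / 3784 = 33.86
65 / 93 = 0.70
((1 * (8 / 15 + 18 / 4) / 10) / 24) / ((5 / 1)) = 151 / 36000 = 0.00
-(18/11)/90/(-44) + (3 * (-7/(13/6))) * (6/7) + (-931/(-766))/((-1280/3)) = -12816668717/1542295040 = -8.31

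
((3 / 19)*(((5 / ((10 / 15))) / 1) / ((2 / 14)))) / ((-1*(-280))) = 9 / 304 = 0.03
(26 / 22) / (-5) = -13 / 55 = -0.24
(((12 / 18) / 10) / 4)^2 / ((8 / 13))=13 / 28800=0.00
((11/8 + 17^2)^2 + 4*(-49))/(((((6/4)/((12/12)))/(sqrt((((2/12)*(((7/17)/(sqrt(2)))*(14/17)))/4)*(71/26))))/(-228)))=-238681135*2^(1/4)*sqrt(2769)/7072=-2112004.40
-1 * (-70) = 70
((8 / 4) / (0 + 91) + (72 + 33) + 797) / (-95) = -9.49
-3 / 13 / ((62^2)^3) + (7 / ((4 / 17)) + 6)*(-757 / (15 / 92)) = -165984.87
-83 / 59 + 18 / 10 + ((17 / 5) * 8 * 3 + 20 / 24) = 146603 / 1770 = 82.83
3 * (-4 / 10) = -6 / 5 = -1.20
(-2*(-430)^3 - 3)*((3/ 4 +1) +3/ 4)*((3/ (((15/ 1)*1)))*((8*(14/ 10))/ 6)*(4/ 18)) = 4452391916/ 135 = 32980680.86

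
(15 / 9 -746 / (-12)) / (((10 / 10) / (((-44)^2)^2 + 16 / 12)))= 2153281918 / 9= 239253546.44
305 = 305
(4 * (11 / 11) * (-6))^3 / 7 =-13824 / 7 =-1974.86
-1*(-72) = 72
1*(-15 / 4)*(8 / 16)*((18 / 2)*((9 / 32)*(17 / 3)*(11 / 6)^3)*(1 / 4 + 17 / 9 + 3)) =-20929975 / 24576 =-851.64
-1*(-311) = 311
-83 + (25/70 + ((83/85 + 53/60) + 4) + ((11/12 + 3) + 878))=958109/1190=805.13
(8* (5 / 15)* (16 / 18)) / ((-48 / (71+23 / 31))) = -8896 / 2511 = -3.54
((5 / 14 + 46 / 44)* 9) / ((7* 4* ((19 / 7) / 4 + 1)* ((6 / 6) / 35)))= 4860 / 517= 9.40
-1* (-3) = 3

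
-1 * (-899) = 899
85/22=3.86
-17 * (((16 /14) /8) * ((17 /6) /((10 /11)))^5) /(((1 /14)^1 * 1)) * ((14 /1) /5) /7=-3887379625019 /972000000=-3999.36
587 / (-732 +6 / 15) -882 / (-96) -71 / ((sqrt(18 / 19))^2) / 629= 1369374595 / 165663504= 8.27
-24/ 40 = -3/ 5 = -0.60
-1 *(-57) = 57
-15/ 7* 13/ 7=-195/ 49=-3.98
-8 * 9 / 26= -36 / 13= -2.77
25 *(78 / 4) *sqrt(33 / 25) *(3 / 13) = 45 *sqrt(33) / 2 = 129.25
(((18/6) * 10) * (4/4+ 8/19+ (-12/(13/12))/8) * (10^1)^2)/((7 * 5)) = 5400/1729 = 3.12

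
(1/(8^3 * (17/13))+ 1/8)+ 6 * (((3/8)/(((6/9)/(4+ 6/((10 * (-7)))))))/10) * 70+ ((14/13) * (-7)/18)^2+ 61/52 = 55970249273/595745280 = 93.95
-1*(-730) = 730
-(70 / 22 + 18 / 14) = -344 / 77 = -4.47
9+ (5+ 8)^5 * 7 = 2599060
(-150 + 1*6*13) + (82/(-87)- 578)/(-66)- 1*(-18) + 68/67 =-8504722/192357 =-44.21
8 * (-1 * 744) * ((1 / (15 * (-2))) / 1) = 992 / 5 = 198.40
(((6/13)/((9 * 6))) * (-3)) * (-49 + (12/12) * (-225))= 274/39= 7.03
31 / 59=0.53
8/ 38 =4/ 19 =0.21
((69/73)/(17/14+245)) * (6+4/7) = 2116/83877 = 0.03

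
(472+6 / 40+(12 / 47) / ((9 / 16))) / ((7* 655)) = 1332743 / 12929700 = 0.10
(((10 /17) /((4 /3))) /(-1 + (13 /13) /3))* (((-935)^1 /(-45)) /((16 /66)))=-1815 /32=-56.72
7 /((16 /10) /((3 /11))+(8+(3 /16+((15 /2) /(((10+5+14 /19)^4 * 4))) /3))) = 13427465185680 /26958852923923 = 0.50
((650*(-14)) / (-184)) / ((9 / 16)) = 18200 / 207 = 87.92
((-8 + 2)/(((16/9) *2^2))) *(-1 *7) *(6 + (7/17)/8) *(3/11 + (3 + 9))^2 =2834844075/526592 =5383.38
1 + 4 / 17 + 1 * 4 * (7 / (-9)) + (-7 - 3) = -1817 / 153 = -11.88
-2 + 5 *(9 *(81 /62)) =56.79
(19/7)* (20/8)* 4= 190/7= 27.14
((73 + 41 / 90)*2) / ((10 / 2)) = 6611 / 225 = 29.38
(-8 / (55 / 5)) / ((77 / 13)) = -104 / 847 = -0.12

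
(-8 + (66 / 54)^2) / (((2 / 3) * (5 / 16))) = -4216 / 135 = -31.23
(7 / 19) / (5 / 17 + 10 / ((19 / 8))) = 119 / 1455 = 0.08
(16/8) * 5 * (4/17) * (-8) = -320/17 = -18.82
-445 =-445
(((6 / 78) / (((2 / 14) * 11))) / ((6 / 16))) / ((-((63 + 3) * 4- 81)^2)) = -56 / 14366781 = -0.00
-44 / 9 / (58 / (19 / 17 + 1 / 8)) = -1859 / 17748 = -0.10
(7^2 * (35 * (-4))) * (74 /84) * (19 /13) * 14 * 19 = -91629020 /39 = -2349462.05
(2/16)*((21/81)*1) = 7/216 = 0.03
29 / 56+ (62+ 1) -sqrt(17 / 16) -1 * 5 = 57.49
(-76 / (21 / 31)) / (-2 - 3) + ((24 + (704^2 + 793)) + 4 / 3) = 17375987 / 35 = 496456.77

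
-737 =-737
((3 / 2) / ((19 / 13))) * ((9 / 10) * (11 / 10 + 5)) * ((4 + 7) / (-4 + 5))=235521 / 3800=61.98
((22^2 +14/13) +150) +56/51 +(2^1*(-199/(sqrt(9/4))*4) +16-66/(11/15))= -110314/221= -499.16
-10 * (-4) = 40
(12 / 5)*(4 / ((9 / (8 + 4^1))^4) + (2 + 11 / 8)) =10379 / 270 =38.44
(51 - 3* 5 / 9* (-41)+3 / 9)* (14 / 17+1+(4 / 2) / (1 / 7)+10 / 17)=33387 / 17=1963.94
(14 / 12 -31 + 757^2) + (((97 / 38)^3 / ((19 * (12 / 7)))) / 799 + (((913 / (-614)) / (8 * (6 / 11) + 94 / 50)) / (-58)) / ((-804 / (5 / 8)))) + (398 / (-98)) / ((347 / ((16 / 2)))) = 7823450439414817217613119955 / 13653036694363582289536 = 573019.07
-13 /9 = -1.44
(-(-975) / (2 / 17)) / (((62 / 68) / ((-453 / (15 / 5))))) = -42548025 / 31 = -1372516.94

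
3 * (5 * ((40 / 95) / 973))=120 / 18487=0.01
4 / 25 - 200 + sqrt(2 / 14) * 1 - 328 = -13196 / 25 + sqrt(7) / 7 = -527.46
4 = 4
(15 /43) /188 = 15 /8084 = 0.00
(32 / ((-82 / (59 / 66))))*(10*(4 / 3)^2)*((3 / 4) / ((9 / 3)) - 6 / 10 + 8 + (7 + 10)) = -1861568 / 12177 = -152.88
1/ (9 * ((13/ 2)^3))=0.00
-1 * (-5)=5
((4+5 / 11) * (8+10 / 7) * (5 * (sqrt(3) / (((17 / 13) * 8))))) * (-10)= -6825 * sqrt(3) / 34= -347.68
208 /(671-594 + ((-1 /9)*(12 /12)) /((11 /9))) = 1144 /423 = 2.70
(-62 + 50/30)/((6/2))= -181/9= -20.11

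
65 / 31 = 2.10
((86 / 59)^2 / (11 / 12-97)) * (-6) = 0.13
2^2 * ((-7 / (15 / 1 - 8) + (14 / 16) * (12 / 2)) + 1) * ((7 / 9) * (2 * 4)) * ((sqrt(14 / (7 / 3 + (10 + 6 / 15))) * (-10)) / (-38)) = 1960 * sqrt(40110) / 10887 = 36.06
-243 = -243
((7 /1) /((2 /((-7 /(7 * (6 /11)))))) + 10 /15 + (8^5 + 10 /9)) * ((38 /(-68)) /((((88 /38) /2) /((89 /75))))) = -18763.89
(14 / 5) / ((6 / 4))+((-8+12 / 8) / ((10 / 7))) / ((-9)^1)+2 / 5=499 / 180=2.77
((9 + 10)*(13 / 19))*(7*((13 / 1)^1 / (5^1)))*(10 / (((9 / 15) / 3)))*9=106470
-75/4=-18.75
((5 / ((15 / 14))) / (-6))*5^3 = -875 / 9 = -97.22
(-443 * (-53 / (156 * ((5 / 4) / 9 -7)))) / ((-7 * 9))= 23479 / 67431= 0.35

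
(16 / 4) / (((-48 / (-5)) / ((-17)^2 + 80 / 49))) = 23735 / 196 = 121.10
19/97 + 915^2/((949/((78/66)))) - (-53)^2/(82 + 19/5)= 3068364553/3037749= 1010.08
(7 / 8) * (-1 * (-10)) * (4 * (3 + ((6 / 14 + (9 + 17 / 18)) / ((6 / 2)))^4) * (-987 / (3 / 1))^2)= 32907055039185605 / 59521392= 552860978.78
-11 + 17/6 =-49/6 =-8.17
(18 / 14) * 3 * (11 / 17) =297 / 119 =2.50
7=7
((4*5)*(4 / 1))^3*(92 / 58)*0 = 0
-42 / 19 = -2.21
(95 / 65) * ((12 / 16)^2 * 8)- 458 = -11737 / 26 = -451.42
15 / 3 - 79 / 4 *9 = -691 / 4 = -172.75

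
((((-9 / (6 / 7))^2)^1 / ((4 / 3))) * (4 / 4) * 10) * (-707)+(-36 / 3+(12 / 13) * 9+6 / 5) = -303993621 / 520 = -584603.12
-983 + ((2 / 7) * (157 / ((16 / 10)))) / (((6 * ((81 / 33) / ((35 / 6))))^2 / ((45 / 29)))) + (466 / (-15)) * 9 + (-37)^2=6893838287 / 60886080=113.23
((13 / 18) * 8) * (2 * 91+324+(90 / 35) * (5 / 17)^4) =15383816864 / 5261823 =2923.67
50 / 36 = 25 / 18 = 1.39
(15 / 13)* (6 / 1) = 90 / 13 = 6.92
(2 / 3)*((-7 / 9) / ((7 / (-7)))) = 14 / 27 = 0.52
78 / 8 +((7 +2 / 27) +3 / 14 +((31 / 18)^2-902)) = -1000183 / 1134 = -882.00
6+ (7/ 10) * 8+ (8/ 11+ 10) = 22.33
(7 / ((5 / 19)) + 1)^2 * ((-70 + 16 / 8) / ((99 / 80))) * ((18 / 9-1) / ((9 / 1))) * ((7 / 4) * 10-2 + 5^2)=-10359936 / 55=-188362.47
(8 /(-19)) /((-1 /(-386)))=-3088 /19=-162.53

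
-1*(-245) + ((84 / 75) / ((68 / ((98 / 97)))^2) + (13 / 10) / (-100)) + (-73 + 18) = 516613512667 / 2719201000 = 189.99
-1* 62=-62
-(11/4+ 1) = -15/4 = -3.75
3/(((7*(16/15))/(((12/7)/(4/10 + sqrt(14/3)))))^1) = 0.27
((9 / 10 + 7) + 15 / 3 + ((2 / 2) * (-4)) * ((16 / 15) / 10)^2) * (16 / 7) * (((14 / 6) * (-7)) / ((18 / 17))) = -68835788 / 151875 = -453.24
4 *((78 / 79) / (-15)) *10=-208 / 79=-2.63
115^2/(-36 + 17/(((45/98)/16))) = 23.77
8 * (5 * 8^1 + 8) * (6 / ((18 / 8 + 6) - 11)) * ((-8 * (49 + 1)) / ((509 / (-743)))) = -2738995200 / 5599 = -489193.64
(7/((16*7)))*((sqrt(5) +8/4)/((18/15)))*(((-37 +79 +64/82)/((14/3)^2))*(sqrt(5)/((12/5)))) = 21925*sqrt(5)/257152 +109625/514304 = 0.40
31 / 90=0.34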